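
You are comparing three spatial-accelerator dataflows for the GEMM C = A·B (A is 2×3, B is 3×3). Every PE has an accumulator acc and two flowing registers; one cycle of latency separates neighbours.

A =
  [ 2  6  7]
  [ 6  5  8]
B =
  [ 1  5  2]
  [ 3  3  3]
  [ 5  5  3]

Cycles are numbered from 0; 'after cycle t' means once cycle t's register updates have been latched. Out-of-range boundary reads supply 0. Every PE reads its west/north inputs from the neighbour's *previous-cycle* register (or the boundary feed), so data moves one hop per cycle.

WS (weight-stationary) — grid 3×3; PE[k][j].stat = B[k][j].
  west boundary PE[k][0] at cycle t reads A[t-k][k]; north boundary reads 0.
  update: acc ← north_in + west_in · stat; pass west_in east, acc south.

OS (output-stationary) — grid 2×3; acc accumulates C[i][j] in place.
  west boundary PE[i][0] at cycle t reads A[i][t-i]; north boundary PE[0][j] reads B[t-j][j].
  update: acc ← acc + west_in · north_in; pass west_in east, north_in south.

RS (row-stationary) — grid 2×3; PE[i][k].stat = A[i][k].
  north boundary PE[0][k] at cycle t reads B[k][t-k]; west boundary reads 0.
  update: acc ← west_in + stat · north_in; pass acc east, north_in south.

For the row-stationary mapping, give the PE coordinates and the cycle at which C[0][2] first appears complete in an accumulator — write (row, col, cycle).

RS — PE[0][2] is where C[0][2] collects:
  c0 r0c2: 0 / 0 / 0
  c1 r0c2: 0 / 0 / 0
  c2 r0c2: 55 / 55 / 5
  c3 r0c2: 63 / 63 / 5
  c4 r0c2: 43 / 43 / 3

(row, col, cycle) = (0, 2, 4)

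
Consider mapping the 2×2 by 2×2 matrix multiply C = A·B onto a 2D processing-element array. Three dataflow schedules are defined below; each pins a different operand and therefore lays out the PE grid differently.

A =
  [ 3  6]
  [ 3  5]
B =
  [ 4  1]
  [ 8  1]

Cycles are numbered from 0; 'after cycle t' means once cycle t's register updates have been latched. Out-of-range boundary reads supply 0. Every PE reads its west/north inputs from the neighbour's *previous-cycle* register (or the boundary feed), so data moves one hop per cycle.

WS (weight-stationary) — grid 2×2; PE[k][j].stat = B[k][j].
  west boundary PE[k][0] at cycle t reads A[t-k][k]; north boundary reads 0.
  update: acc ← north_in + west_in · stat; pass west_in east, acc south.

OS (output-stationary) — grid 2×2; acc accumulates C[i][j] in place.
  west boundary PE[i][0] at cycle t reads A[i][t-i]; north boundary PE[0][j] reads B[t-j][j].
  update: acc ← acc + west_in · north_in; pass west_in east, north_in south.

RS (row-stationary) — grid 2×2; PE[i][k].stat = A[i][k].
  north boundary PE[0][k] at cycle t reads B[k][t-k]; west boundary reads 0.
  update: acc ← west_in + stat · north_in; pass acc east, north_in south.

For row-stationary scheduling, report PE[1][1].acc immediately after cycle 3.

PE[1][1].acc = 8

Tracing RS — 2×2 array, target PE[1][1]:
  t=0 PE[0][1]: acc=0 h=0 v=0
  t=0 PE[1][0]: acc=0 h=0 v=0
  t=0 PE[1][1]: acc=0 h=0 v=0
  t=1 PE[0][1]: acc=60 h=60 v=8
  t=1 PE[1][0]: acc=12 h=12 v=4
  t=1 PE[1][1]: acc=0 h=0 v=0
  t=2 PE[0][1]: acc=9 h=9 v=1
  t=2 PE[1][0]: acc=3 h=3 v=1
  t=2 PE[1][1]: acc=52 h=52 v=8
  t=3 PE[0][1]: acc=0 h=0 v=0
  t=3 PE[1][0]: acc=0 h=0 v=0
  t=3 PE[1][1]: acc=8 h=8 v=1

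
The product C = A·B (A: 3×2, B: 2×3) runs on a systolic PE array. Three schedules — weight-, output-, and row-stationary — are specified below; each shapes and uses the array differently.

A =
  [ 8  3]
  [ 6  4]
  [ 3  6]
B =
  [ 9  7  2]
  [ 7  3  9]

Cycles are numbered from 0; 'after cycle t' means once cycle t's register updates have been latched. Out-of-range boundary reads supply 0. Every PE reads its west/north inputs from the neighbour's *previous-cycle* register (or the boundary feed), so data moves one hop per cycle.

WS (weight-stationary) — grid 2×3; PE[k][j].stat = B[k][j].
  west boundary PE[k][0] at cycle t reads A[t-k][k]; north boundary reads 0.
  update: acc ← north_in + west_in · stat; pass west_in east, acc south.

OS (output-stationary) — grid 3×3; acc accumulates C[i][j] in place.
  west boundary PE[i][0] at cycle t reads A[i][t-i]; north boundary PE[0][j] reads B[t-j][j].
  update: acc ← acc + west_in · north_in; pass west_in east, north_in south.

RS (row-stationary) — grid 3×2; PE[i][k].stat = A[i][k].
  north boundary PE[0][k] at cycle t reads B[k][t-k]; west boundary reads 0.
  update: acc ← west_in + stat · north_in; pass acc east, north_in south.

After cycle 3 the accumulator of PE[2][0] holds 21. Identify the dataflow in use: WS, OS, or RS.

dataflow = RS

— WS: 2×3 array has no PE[2][0].
OS (3×3 grid), PE[2][0]:
  cycle 0: PE[2][0] → acc 0, east 0, south 0
  cycle 1: PE[2][0] → acc 0, east 0, south 0
  cycle 2: PE[2][0] → acc 27, east 3, south 9
  cycle 3: PE[2][0] → acc 69, east 6, south 7
RS (3×2 grid), PE[2][0]:
  cycle 0: PE[2][0] → acc 0, east 0, south 0
  cycle 1: PE[2][0] → acc 0, east 0, south 0
  cycle 2: PE[2][0] → acc 27, east 27, south 9
  cycle 3: PE[2][0] → acc 21, east 21, south 7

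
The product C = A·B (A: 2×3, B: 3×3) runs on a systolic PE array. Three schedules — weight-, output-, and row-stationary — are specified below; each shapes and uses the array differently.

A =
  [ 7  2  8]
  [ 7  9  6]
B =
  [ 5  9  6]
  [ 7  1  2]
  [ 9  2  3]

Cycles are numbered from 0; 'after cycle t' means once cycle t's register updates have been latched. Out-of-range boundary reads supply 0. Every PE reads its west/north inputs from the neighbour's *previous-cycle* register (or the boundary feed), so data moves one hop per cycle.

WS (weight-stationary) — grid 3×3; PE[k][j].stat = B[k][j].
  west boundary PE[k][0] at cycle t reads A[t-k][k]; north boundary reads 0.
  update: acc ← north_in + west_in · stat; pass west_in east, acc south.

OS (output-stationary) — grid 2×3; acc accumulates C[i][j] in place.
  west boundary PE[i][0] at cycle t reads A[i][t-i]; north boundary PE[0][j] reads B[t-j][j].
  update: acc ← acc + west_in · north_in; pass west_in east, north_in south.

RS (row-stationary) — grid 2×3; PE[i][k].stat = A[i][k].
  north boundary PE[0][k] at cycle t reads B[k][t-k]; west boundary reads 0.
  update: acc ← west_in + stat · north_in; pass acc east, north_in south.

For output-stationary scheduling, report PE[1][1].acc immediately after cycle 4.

PE[1][1].acc = 84

OS on a 2×3 grid — tracing PE[1][1] and its feeders:
  t=0 PE[0][1]: acc=0 h=0 v=0
  t=0 PE[1][0]: acc=0 h=0 v=0
  t=0 PE[1][1]: acc=0 h=0 v=0
  t=1 PE[0][1]: acc=63 h=7 v=9
  t=1 PE[1][0]: acc=35 h=7 v=5
  t=1 PE[1][1]: acc=0 h=0 v=0
  t=2 PE[0][1]: acc=65 h=2 v=1
  t=2 PE[1][0]: acc=98 h=9 v=7
  t=2 PE[1][1]: acc=63 h=7 v=9
  t=3 PE[0][1]: acc=81 h=8 v=2
  t=3 PE[1][0]: acc=152 h=6 v=9
  t=3 PE[1][1]: acc=72 h=9 v=1
  t=4 PE[0][1]: acc=81 h=0 v=0
  t=4 PE[1][0]: acc=152 h=0 v=0
  t=4 PE[1][1]: acc=84 h=6 v=2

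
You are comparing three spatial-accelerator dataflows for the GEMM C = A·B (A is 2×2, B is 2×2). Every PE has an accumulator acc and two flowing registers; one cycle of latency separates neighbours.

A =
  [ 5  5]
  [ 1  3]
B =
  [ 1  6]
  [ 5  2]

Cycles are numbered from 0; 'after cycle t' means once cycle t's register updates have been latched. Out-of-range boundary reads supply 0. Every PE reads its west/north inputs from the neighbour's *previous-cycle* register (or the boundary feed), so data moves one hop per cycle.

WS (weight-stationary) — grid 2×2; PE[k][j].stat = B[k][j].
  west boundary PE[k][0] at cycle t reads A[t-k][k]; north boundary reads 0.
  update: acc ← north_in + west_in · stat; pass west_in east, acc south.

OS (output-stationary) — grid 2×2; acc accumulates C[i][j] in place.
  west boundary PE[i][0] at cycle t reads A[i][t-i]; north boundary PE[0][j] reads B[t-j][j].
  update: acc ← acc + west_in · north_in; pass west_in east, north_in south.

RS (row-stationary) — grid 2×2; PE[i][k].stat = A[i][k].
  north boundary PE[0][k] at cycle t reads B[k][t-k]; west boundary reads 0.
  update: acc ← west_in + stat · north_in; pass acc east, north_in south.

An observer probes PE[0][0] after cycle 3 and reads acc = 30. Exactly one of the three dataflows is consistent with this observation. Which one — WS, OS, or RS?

Under WS (2×2), PE[0][0]:
  cycle 0: PE[0][0] → acc 5, east 5, south 5
  cycle 1: PE[0][0] → acc 1, east 1, south 1
  cycle 2: PE[0][0] → acc 0, east 0, south 0
  cycle 3: PE[0][0] → acc 0, east 0, south 0
Under OS (2×2), PE[0][0]:
  cycle 0: PE[0][0] → acc 5, east 5, south 1
  cycle 1: PE[0][0] → acc 30, east 5, south 5
  cycle 2: PE[0][0] → acc 30, east 0, south 0
  cycle 3: PE[0][0] → acc 30, east 0, south 0
Under RS (2×2), PE[0][0]:
  cycle 0: PE[0][0] → acc 5, east 5, south 1
  cycle 1: PE[0][0] → acc 30, east 30, south 6
  cycle 2: PE[0][0] → acc 0, east 0, south 0
  cycle 3: PE[0][0] → acc 0, east 0, south 0

dataflow = OS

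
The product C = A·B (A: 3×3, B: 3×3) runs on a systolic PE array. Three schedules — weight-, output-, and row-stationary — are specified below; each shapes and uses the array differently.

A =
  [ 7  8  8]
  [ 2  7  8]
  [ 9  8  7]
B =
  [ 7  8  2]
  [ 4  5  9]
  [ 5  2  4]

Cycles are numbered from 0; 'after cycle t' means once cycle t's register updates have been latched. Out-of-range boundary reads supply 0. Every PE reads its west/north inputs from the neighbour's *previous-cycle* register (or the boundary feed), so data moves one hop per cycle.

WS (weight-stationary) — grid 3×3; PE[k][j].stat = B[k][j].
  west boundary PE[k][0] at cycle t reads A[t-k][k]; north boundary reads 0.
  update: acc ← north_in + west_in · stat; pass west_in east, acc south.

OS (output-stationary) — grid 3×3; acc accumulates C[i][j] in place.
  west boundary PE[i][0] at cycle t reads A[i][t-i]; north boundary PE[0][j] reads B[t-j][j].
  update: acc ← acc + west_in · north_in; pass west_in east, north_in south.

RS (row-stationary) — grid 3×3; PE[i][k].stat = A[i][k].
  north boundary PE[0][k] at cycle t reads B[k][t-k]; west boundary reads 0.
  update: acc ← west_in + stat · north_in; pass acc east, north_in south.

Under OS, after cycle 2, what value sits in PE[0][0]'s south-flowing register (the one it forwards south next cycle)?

OS on a 3×3 grid — tracing PE[0][0] and its feeders:
  0: (0,0).acc=49  regs=<7,7>
  1: (0,0).acc=81  regs=<8,4>
  2: (0,0).acc=121  regs=<8,5>

register = 5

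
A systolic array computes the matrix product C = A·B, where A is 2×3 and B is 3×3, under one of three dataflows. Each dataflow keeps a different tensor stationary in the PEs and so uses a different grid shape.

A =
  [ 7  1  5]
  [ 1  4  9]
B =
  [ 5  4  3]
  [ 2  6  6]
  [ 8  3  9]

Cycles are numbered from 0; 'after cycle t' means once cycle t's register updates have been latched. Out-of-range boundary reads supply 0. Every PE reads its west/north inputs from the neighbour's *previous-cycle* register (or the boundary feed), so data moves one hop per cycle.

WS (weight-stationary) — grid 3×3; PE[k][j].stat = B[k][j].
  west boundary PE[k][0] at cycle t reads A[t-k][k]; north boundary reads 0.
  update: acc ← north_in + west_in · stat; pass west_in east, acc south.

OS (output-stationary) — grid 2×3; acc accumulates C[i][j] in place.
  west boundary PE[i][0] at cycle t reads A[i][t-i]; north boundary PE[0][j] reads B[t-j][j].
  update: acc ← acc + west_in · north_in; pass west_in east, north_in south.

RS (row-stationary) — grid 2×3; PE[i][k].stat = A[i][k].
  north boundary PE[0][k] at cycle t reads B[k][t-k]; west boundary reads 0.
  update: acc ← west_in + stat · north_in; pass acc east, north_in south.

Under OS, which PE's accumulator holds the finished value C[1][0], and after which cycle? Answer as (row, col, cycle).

OS — PE[1][0] is where C[1][0] collects:
  [0] (1,0) acc=0 (h:0 v:0)
  [1] (1,0) acc=5 (h:1 v:5)
  [2] (1,0) acc=13 (h:4 v:2)
  [3] (1,0) acc=85 (h:9 v:8)

(row, col, cycle) = (1, 0, 3)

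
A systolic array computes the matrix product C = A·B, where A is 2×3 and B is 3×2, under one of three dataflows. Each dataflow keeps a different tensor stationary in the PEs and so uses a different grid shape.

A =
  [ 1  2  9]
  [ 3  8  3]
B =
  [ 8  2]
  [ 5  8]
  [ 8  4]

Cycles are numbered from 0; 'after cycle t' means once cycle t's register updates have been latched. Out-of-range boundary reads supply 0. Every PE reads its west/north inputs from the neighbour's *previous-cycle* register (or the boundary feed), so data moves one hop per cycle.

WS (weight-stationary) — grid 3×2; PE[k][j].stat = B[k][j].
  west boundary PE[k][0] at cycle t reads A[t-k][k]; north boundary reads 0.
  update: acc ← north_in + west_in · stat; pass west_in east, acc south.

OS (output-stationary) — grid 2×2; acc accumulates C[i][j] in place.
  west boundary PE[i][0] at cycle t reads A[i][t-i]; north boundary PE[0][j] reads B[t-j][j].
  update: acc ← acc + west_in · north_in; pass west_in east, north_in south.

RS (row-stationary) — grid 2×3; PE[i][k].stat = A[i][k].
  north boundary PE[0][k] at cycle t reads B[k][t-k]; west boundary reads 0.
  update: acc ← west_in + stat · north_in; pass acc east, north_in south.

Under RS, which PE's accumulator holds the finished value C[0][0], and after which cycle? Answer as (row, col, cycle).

RS — PE[0][2] is where C[0][0] collects:
  cycle 0: PE[0][2] → acc 0, east 0, south 0
  cycle 1: PE[0][2] → acc 0, east 0, south 0
  cycle 2: PE[0][2] → acc 90, east 90, south 8

(row, col, cycle) = (0, 2, 2)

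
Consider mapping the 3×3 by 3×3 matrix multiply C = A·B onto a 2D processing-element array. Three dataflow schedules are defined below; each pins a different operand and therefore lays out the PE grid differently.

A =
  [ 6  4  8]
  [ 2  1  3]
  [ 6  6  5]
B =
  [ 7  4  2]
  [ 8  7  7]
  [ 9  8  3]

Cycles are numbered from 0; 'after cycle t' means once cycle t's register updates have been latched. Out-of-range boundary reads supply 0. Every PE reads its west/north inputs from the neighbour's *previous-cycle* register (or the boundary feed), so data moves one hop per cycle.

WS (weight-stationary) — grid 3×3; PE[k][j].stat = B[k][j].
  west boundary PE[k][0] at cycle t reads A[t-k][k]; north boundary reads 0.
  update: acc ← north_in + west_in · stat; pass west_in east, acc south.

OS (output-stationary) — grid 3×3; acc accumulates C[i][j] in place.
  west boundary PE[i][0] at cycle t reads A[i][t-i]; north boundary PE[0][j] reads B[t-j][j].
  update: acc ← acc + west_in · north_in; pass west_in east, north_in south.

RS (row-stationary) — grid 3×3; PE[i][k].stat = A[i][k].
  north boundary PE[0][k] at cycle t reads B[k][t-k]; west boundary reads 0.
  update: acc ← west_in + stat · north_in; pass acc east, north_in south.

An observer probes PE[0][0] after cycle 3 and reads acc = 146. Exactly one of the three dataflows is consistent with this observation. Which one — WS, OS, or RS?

dataflow = OS

WS (3×3 grid), PE[0][0]:
  [0] (0,0) acc=42 (h:6 v:42)
  [1] (0,0) acc=14 (h:2 v:14)
  [2] (0,0) acc=42 (h:6 v:42)
  [3] (0,0) acc=0 (h:0 v:0)
OS (3×3 grid), PE[0][0]:
  [0] (0,0) acc=42 (h:6 v:7)
  [1] (0,0) acc=74 (h:4 v:8)
  [2] (0,0) acc=146 (h:8 v:9)
  [3] (0,0) acc=146 (h:0 v:0)
RS (3×3 grid), PE[0][0]:
  [0] (0,0) acc=42 (h:42 v:7)
  [1] (0,0) acc=24 (h:24 v:4)
  [2] (0,0) acc=12 (h:12 v:2)
  [3] (0,0) acc=0 (h:0 v:0)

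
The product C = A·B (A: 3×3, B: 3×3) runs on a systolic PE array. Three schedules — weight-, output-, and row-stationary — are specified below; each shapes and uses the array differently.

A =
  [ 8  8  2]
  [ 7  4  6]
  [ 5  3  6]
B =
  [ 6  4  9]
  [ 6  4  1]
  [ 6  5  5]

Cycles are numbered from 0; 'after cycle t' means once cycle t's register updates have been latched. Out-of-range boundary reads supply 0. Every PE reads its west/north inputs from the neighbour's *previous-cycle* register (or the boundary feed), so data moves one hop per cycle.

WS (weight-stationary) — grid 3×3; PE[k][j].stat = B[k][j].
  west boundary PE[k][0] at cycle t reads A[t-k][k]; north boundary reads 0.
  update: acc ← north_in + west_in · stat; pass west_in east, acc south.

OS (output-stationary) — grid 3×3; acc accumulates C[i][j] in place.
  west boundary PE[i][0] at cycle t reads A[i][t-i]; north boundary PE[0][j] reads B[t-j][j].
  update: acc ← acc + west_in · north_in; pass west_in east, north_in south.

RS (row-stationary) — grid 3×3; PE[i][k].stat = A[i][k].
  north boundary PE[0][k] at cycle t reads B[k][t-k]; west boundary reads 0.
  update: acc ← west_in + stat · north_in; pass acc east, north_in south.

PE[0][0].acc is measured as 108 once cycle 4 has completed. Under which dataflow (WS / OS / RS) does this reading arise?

— WS: 3×3; PE[0][0] trace:
  0: (0,0).acc=48  regs=<8,48>
  1: (0,0).acc=42  regs=<7,42>
  2: (0,0).acc=30  regs=<5,30>
  3: (0,0).acc=0  regs=<0,0>
  4: (0,0).acc=0  regs=<0,0>
— OS: 3×3; PE[0][0] trace:
  0: (0,0).acc=48  regs=<8,6>
  1: (0,0).acc=96  regs=<8,6>
  2: (0,0).acc=108  regs=<2,6>
  3: (0,0).acc=108  regs=<0,0>
  4: (0,0).acc=108  regs=<0,0>
— RS: 3×3; PE[0][0] trace:
  0: (0,0).acc=48  regs=<48,6>
  1: (0,0).acc=32  regs=<32,4>
  2: (0,0).acc=72  regs=<72,9>
  3: (0,0).acc=0  regs=<0,0>
  4: (0,0).acc=0  regs=<0,0>

dataflow = OS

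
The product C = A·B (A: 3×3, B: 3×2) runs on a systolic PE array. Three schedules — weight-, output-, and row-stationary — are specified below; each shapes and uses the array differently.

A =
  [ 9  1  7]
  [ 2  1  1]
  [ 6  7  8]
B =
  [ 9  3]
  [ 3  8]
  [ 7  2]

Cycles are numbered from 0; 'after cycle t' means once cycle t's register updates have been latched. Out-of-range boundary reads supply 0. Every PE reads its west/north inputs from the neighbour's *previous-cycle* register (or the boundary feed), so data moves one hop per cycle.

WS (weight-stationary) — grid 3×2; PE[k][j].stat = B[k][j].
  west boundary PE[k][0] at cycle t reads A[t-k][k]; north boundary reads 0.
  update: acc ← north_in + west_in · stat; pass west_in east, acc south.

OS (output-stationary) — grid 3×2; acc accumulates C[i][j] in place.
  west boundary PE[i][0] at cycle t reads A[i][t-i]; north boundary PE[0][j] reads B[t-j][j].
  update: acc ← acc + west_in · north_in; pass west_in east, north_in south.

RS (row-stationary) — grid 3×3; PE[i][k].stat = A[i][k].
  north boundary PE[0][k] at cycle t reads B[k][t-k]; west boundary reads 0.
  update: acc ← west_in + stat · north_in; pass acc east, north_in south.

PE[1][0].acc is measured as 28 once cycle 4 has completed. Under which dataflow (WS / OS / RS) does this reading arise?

dataflow = OS

— WS: 3×2; PE[1][0] trace:
  0: (1,0).acc=0  regs=<0,0>
  1: (1,0).acc=84  regs=<1,84>
  2: (1,0).acc=21  regs=<1,21>
  3: (1,0).acc=75  regs=<7,75>
  4: (1,0).acc=0  regs=<0,0>
— OS: 3×2; PE[1][0] trace:
  0: (1,0).acc=0  regs=<0,0>
  1: (1,0).acc=18  regs=<2,9>
  2: (1,0).acc=21  regs=<1,3>
  3: (1,0).acc=28  regs=<1,7>
  4: (1,0).acc=28  regs=<0,0>
— RS: 3×3; PE[1][0] trace:
  0: (1,0).acc=0  regs=<0,0>
  1: (1,0).acc=18  regs=<18,9>
  2: (1,0).acc=6  regs=<6,3>
  3: (1,0).acc=0  regs=<0,0>
  4: (1,0).acc=0  regs=<0,0>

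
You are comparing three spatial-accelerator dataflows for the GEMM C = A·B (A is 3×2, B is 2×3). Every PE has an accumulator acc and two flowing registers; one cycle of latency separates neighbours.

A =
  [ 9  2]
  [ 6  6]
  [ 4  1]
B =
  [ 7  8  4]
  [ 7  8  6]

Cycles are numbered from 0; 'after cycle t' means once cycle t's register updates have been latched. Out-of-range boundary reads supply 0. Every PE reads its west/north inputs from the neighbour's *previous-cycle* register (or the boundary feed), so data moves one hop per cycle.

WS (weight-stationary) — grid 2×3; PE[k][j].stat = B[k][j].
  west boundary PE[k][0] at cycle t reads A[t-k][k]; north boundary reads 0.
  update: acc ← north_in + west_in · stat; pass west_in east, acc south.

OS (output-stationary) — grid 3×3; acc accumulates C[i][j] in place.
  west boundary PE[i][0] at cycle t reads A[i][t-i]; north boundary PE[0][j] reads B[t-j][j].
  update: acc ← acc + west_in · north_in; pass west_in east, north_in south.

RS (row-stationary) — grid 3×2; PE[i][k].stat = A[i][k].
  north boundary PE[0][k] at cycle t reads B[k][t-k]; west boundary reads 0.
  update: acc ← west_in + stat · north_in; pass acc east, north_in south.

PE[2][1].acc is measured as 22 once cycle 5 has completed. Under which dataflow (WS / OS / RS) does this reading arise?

dataflow = RS

— WS: 2×3 array has no PE[2][1].
OS [3×3] PE[2][1] across cycles:
  t=0 PE[2][1]: acc=0 h=0 v=0
  t=1 PE[2][1]: acc=0 h=0 v=0
  t=2 PE[2][1]: acc=0 h=0 v=0
  t=3 PE[2][1]: acc=32 h=4 v=8
  t=4 PE[2][1]: acc=40 h=1 v=8
  t=5 PE[2][1]: acc=40 h=0 v=0
RS [3×2] PE[2][1] across cycles:
  t=0 PE[2][1]: acc=0 h=0 v=0
  t=1 PE[2][1]: acc=0 h=0 v=0
  t=2 PE[2][1]: acc=0 h=0 v=0
  t=3 PE[2][1]: acc=35 h=35 v=7
  t=4 PE[2][1]: acc=40 h=40 v=8
  t=5 PE[2][1]: acc=22 h=22 v=6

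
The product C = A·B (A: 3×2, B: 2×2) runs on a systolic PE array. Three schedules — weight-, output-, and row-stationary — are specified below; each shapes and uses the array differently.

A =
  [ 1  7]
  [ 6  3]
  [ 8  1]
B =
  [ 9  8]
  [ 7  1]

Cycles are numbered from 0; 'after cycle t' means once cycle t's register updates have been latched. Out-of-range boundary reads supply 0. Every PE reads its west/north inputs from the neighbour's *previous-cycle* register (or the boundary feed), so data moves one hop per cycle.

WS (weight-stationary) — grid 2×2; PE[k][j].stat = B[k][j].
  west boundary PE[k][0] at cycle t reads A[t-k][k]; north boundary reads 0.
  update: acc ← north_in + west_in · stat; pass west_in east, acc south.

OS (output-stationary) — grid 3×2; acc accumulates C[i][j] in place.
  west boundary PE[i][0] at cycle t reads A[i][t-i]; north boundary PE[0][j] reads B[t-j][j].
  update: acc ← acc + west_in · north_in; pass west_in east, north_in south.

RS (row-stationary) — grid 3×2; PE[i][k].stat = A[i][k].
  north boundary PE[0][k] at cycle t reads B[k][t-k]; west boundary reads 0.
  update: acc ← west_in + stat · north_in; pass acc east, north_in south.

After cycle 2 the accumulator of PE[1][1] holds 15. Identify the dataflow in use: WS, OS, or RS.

dataflow = WS

Under WS (2×2), PE[1][1]:
  t=0 PE[1][1]: acc=0 h=0 v=0
  t=1 PE[1][1]: acc=0 h=0 v=0
  t=2 PE[1][1]: acc=15 h=7 v=15
Under OS (3×2), PE[1][1]:
  t=0 PE[1][1]: acc=0 h=0 v=0
  t=1 PE[1][1]: acc=0 h=0 v=0
  t=2 PE[1][1]: acc=48 h=6 v=8
Under RS (3×2), PE[1][1]:
  t=0 PE[1][1]: acc=0 h=0 v=0
  t=1 PE[1][1]: acc=0 h=0 v=0
  t=2 PE[1][1]: acc=75 h=75 v=7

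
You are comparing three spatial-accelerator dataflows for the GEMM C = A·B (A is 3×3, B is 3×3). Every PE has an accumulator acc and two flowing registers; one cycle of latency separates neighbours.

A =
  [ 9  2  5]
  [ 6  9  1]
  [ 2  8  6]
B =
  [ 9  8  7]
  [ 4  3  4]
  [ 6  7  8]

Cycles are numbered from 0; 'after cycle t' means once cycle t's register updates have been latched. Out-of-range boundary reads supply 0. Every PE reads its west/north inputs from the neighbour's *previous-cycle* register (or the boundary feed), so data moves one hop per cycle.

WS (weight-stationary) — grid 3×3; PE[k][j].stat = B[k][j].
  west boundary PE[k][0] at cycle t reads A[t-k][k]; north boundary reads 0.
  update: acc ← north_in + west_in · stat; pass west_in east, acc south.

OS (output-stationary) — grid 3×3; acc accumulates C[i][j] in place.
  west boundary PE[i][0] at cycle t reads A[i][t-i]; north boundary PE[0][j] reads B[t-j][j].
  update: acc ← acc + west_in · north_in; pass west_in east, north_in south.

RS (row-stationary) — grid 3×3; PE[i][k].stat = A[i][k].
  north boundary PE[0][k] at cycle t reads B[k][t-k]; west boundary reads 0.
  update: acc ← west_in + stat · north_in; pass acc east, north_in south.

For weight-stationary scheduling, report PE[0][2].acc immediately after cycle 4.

PE[0][2].acc = 14

Tracing WS — 3×3 array, target PE[0][2]:
  0: (0,1).acc=0  regs=<0,0>
  0: (0,2).acc=0  regs=<0,0>
  1: (0,1).acc=72  regs=<9,72>
  1: (0,2).acc=0  regs=<0,0>
  2: (0,1).acc=48  regs=<6,48>
  2: (0,2).acc=63  regs=<9,63>
  3: (0,1).acc=16  regs=<2,16>
  3: (0,2).acc=42  regs=<6,42>
  4: (0,1).acc=0  regs=<0,0>
  4: (0,2).acc=14  regs=<2,14>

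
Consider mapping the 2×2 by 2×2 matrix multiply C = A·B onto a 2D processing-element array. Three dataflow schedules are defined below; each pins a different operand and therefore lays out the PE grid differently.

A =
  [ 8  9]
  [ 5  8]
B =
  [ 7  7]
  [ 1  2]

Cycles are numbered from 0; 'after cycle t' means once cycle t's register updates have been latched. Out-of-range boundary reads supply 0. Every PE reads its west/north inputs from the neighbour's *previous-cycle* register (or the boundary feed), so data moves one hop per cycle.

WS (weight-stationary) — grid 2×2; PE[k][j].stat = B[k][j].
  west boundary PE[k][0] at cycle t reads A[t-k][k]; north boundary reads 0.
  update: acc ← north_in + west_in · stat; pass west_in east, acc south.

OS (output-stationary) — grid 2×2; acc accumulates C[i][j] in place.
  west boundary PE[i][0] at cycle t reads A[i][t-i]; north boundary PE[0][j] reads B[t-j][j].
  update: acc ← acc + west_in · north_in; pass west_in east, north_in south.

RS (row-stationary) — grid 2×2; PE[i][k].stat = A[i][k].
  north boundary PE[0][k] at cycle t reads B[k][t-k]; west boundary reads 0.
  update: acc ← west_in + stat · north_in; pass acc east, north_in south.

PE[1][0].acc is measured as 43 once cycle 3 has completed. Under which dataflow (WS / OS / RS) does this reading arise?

dataflow = OS

WS [2×2] PE[1][0] across cycles:
  c0 r1c0: 0 / 0 / 0
  c1 r1c0: 65 / 9 / 65
  c2 r1c0: 43 / 8 / 43
  c3 r1c0: 0 / 0 / 0
OS [2×2] PE[1][0] across cycles:
  c0 r1c0: 0 / 0 / 0
  c1 r1c0: 35 / 5 / 7
  c2 r1c0: 43 / 8 / 1
  c3 r1c0: 43 / 0 / 0
RS [2×2] PE[1][0] across cycles:
  c0 r1c0: 0 / 0 / 0
  c1 r1c0: 35 / 35 / 7
  c2 r1c0: 35 / 35 / 7
  c3 r1c0: 0 / 0 / 0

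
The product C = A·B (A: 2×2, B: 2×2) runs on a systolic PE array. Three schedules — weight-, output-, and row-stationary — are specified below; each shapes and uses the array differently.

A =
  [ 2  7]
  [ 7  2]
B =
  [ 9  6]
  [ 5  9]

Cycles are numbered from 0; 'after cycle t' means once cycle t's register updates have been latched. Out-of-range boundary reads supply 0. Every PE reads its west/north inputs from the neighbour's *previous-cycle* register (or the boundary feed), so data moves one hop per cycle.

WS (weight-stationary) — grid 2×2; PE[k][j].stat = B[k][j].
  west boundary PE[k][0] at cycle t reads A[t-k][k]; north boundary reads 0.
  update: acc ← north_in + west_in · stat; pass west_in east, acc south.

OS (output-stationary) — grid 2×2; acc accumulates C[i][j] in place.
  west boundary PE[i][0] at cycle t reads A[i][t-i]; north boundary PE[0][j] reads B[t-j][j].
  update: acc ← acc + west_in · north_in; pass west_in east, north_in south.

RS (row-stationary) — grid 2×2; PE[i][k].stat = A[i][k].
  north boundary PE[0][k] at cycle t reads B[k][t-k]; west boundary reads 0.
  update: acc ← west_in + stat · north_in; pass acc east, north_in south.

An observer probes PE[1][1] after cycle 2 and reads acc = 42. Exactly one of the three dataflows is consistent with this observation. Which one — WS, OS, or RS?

Under WS (2×2), PE[1][1]:
  c0 r1c1: 0 / 0 / 0
  c1 r1c1: 0 / 0 / 0
  c2 r1c1: 75 / 7 / 75
Under OS (2×2), PE[1][1]:
  c0 r1c1: 0 / 0 / 0
  c1 r1c1: 0 / 0 / 0
  c2 r1c1: 42 / 7 / 6
Under RS (2×2), PE[1][1]:
  c0 r1c1: 0 / 0 / 0
  c1 r1c1: 0 / 0 / 0
  c2 r1c1: 73 / 73 / 5

dataflow = OS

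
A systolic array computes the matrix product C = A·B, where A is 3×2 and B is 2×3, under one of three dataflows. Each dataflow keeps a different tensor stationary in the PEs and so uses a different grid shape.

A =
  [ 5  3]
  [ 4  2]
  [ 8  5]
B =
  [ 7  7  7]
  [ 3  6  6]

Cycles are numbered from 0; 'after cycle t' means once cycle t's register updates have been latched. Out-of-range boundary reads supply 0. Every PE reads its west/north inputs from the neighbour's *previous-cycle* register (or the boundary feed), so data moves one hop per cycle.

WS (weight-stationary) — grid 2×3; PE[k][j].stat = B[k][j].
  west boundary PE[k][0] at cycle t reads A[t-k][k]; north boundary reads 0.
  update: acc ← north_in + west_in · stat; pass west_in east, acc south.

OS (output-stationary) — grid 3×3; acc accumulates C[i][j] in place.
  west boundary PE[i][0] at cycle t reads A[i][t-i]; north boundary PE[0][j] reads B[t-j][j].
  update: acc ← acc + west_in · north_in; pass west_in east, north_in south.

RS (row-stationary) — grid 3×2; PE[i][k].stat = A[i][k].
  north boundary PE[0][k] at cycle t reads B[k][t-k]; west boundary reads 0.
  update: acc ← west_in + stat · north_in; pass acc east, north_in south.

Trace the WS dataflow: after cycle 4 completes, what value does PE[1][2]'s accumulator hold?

PE[1][2].acc = 40

WS on a 2×3 grid — tracing PE[1][2] and its feeders:
  [0] (0,2) acc=0 (h:0 v:0)
  [0] (1,1) acc=0 (h:0 v:0)
  [0] (1,2) acc=0 (h:0 v:0)
  [1] (0,2) acc=0 (h:0 v:0)
  [1] (1,1) acc=0 (h:0 v:0)
  [1] (1,2) acc=0 (h:0 v:0)
  [2] (0,2) acc=35 (h:5 v:35)
  [2] (1,1) acc=53 (h:3 v:53)
  [2] (1,2) acc=0 (h:0 v:0)
  [3] (0,2) acc=28 (h:4 v:28)
  [3] (1,1) acc=40 (h:2 v:40)
  [3] (1,2) acc=53 (h:3 v:53)
  [4] (0,2) acc=56 (h:8 v:56)
  [4] (1,1) acc=86 (h:5 v:86)
  [4] (1,2) acc=40 (h:2 v:40)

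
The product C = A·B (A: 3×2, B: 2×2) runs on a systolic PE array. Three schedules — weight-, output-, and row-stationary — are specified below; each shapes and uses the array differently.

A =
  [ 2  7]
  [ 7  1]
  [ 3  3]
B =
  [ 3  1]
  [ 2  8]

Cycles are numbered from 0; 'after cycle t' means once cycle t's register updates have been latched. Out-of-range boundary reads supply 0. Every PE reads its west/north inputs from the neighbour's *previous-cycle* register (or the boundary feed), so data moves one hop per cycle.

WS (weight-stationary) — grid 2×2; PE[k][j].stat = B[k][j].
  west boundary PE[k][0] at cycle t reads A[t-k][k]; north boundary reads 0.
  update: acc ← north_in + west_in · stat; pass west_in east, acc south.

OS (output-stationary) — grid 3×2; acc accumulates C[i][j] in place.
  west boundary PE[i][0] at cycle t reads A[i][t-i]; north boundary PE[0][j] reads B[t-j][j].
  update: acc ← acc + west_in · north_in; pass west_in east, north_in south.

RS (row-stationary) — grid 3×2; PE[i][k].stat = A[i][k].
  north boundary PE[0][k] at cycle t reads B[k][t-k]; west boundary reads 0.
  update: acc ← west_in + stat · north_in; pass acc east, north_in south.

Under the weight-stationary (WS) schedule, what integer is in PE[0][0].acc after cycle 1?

WS 2×2: PE[0][0] cycle-by-cycle (with neighbour feeds):
  cycle 0: PE[0][0] → acc 6, east 2, south 6
  cycle 1: PE[0][0] → acc 21, east 7, south 21

PE[0][0].acc = 21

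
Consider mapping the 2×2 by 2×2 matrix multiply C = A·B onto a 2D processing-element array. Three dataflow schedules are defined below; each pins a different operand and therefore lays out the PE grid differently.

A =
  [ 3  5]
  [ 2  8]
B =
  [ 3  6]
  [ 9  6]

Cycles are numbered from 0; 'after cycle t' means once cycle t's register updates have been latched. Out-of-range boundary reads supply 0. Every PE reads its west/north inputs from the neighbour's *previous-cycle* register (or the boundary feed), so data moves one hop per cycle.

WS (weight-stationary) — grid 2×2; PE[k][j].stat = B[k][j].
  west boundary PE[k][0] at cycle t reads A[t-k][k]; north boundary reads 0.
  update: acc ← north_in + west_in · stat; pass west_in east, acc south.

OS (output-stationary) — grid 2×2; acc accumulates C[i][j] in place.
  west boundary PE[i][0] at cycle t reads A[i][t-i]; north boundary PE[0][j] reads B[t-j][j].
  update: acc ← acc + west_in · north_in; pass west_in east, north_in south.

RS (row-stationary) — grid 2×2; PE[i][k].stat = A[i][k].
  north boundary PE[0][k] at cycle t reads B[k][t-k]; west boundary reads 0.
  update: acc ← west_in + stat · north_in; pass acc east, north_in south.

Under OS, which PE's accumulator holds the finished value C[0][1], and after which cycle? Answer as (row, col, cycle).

OS — PE[0][1] is where C[0][1] collects:
  t=0 PE[0][1]: acc=0 h=0 v=0
  t=1 PE[0][1]: acc=18 h=3 v=6
  t=2 PE[0][1]: acc=48 h=5 v=6

(row, col, cycle) = (0, 1, 2)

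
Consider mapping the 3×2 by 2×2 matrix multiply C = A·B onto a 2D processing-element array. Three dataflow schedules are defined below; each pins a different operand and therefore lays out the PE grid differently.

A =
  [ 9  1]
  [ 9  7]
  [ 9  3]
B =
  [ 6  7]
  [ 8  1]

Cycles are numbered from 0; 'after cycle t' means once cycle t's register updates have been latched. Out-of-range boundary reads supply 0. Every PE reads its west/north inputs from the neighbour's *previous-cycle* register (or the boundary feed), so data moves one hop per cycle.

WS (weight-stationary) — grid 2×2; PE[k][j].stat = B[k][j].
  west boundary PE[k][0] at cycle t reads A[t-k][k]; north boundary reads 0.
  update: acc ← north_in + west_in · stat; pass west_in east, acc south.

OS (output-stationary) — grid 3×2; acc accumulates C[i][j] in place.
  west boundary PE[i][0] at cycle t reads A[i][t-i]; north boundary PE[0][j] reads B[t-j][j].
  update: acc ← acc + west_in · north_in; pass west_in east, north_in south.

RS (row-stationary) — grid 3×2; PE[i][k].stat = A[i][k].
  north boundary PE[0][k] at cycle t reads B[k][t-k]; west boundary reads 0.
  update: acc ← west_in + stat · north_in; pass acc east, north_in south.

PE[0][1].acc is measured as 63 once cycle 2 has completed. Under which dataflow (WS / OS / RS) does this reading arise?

WS [2×2] PE[0][1] across cycles:
  t=0 PE[0][1]: acc=0 h=0 v=0
  t=1 PE[0][1]: acc=63 h=9 v=63
  t=2 PE[0][1]: acc=63 h=9 v=63
OS [3×2] PE[0][1] across cycles:
  t=0 PE[0][1]: acc=0 h=0 v=0
  t=1 PE[0][1]: acc=63 h=9 v=7
  t=2 PE[0][1]: acc=64 h=1 v=1
RS [3×2] PE[0][1] across cycles:
  t=0 PE[0][1]: acc=0 h=0 v=0
  t=1 PE[0][1]: acc=62 h=62 v=8
  t=2 PE[0][1]: acc=64 h=64 v=1

dataflow = WS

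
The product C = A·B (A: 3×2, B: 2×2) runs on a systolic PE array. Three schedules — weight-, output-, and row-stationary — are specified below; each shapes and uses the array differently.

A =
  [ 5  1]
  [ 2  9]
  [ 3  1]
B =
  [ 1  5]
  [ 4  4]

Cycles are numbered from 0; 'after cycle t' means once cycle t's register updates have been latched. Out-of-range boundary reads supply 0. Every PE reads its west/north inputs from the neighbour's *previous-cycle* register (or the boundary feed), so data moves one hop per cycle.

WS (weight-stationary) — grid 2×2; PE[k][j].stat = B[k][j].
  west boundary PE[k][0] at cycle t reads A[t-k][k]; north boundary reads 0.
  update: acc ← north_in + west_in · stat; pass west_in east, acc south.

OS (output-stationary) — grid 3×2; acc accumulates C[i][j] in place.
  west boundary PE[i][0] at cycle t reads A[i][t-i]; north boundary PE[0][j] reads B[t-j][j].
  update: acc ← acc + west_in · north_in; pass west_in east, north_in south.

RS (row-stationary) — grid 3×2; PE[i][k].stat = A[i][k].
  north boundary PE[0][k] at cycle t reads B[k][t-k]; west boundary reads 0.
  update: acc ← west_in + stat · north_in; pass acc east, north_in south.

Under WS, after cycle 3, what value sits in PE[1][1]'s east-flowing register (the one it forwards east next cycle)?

WS 2×2: PE[1][1] cycle-by-cycle (with neighbour feeds):
  c0 r0c1: 0 / 0 / 0
  c0 r1c0: 0 / 0 / 0
  c0 r1c1: 0 / 0 / 0
  c1 r0c1: 25 / 5 / 25
  c1 r1c0: 9 / 1 / 9
  c1 r1c1: 0 / 0 / 0
  c2 r0c1: 10 / 2 / 10
  c2 r1c0: 38 / 9 / 38
  c2 r1c1: 29 / 1 / 29
  c3 r0c1: 15 / 3 / 15
  c3 r1c0: 7 / 1 / 7
  c3 r1c1: 46 / 9 / 46

register = 9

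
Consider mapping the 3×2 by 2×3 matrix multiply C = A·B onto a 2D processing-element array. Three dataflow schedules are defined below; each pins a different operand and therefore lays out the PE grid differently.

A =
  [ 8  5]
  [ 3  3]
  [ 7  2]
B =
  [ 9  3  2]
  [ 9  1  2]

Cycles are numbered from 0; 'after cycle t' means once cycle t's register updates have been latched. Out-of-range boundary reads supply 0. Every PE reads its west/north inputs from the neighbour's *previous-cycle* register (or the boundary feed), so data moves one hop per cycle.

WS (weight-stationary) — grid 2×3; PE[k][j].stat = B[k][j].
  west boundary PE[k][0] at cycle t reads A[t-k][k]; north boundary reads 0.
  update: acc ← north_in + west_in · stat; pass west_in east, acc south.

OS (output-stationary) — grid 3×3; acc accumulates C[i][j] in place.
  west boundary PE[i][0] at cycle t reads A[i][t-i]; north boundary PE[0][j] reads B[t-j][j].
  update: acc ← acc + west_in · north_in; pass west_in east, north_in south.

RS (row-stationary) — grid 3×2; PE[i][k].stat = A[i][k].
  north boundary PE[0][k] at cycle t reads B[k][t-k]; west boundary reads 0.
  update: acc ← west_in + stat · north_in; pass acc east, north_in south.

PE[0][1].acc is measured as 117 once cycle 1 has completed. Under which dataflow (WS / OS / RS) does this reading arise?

dataflow = RS

WS [2×3] PE[0][1] across cycles:
  @0  [0,1]  acc 0  |  →0  ↓0
  @1  [0,1]  acc 24  |  →8  ↓24
OS [3×3] PE[0][1] across cycles:
  @0  [0,1]  acc 0  |  →0  ↓0
  @1  [0,1]  acc 24  |  →8  ↓3
RS [3×2] PE[0][1] across cycles:
  @0  [0,1]  acc 0  |  →0  ↓0
  @1  [0,1]  acc 117  |  →117  ↓9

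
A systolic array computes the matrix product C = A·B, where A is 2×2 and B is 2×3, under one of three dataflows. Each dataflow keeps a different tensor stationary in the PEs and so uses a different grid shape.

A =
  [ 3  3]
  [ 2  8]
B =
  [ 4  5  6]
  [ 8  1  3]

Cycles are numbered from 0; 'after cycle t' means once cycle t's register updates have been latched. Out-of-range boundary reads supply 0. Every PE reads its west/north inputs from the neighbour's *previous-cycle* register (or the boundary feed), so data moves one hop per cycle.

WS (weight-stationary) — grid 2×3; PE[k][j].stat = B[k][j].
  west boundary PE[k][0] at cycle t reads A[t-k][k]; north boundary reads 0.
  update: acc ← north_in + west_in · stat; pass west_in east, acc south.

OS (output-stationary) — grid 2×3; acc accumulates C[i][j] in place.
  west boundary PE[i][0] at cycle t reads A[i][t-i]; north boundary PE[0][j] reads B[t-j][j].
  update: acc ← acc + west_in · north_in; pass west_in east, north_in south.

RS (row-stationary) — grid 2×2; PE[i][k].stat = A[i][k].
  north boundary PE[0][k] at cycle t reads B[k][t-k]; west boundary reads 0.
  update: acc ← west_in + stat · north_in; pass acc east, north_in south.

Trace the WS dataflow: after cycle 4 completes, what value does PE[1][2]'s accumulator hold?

WS 2×3: PE[1][2] cycle-by-cycle (with neighbour feeds):
  after 0 — PE[0][2] acc=0, pass-E 0, pass-S 0
  after 0 — PE[1][1] acc=0, pass-E 0, pass-S 0
  after 0 — PE[1][2] acc=0, pass-E 0, pass-S 0
  after 1 — PE[0][2] acc=0, pass-E 0, pass-S 0
  after 1 — PE[1][1] acc=0, pass-E 0, pass-S 0
  after 1 — PE[1][2] acc=0, pass-E 0, pass-S 0
  after 2 — PE[0][2] acc=18, pass-E 3, pass-S 18
  after 2 — PE[1][1] acc=18, pass-E 3, pass-S 18
  after 2 — PE[1][2] acc=0, pass-E 0, pass-S 0
  after 3 — PE[0][2] acc=12, pass-E 2, pass-S 12
  after 3 — PE[1][1] acc=18, pass-E 8, pass-S 18
  after 3 — PE[1][2] acc=27, pass-E 3, pass-S 27
  after 4 — PE[0][2] acc=0, pass-E 0, pass-S 0
  after 4 — PE[1][1] acc=0, pass-E 0, pass-S 0
  after 4 — PE[1][2] acc=36, pass-E 8, pass-S 36

PE[1][2].acc = 36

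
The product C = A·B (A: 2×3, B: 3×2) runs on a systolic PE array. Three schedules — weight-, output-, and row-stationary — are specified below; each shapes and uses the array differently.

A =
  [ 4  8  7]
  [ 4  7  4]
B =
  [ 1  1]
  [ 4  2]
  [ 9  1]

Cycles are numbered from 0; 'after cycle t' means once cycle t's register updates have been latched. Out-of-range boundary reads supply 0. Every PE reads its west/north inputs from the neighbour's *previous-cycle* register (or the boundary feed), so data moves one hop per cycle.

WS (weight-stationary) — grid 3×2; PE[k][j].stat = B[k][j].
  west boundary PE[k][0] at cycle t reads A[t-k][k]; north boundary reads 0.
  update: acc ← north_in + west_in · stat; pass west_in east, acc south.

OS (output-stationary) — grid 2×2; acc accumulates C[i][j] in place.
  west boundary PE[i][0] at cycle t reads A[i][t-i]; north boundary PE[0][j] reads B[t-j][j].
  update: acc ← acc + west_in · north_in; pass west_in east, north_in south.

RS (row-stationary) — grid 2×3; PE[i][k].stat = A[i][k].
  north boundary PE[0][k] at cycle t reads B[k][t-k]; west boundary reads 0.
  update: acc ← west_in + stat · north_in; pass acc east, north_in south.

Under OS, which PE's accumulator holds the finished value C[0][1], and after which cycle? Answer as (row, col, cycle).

OS — PE[0][1] is where C[0][1] collects:
  @0  [0,1]  acc 0  |  →0  ↓0
  @1  [0,1]  acc 4  |  →4  ↓1
  @2  [0,1]  acc 20  |  →8  ↓2
  @3  [0,1]  acc 27  |  →7  ↓1

(row, col, cycle) = (0, 1, 3)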